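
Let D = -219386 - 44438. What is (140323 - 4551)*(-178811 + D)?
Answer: -60097439220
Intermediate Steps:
D = -263824
(140323 - 4551)*(-178811 + D) = (140323 - 4551)*(-178811 - 263824) = 135772*(-442635) = -60097439220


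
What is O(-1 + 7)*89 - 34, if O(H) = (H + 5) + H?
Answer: 1479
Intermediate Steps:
O(H) = 5 + 2*H (O(H) = (5 + H) + H = 5 + 2*H)
O(-1 + 7)*89 - 34 = (5 + 2*(-1 + 7))*89 - 34 = (5 + 2*6)*89 - 34 = (5 + 12)*89 - 34 = 17*89 - 34 = 1513 - 34 = 1479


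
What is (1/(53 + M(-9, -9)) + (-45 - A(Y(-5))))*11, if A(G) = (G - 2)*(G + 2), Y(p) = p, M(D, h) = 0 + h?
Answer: -2903/4 ≈ -725.75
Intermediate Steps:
M(D, h) = h
A(G) = (-2 + G)*(2 + G)
(1/(53 + M(-9, -9)) + (-45 - A(Y(-5))))*11 = (1/(53 - 9) + (-45 - (-4 + (-5)²)))*11 = (1/44 + (-45 - (-4 + 25)))*11 = (1/44 + (-45 - 1*21))*11 = (1/44 + (-45 - 21))*11 = (1/44 - 66)*11 = -2903/44*11 = -2903/4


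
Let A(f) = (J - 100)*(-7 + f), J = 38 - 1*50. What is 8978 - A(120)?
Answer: 21634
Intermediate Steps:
J = -12 (J = 38 - 50 = -12)
A(f) = 784 - 112*f (A(f) = (-12 - 100)*(-7 + f) = -112*(-7 + f) = 784 - 112*f)
8978 - A(120) = 8978 - (784 - 112*120) = 8978 - (784 - 13440) = 8978 - 1*(-12656) = 8978 + 12656 = 21634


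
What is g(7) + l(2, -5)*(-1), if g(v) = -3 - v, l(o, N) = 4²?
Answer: -26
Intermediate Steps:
l(o, N) = 16
g(7) + l(2, -5)*(-1) = (-3 - 1*7) + 16*(-1) = (-3 - 7) - 16 = -10 - 16 = -26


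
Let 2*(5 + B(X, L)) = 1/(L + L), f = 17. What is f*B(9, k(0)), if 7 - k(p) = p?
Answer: -2363/28 ≈ -84.393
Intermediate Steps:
k(p) = 7 - p
B(X, L) = -5 + 1/(4*L) (B(X, L) = -5 + 1/(2*(L + L)) = -5 + 1/(2*((2*L))) = -5 + (1/(2*L))/2 = -5 + 1/(4*L))
f*B(9, k(0)) = 17*(-5 + 1/(4*(7 - 1*0))) = 17*(-5 + 1/(4*(7 + 0))) = 17*(-5 + (1/4)/7) = 17*(-5 + (1/4)*(1/7)) = 17*(-5 + 1/28) = 17*(-139/28) = -2363/28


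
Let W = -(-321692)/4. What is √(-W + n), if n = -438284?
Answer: I*√518707 ≈ 720.21*I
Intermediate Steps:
W = 80423 (W = -(-321692)/4 = -11489*(-7) = 80423)
√(-W + n) = √(-1*80423 - 438284) = √(-80423 - 438284) = √(-518707) = I*√518707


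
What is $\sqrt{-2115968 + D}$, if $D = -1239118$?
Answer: $i \sqrt{3355086} \approx 1831.7 i$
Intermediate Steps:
$\sqrt{-2115968 + D} = \sqrt{-2115968 - 1239118} = \sqrt{-3355086} = i \sqrt{3355086}$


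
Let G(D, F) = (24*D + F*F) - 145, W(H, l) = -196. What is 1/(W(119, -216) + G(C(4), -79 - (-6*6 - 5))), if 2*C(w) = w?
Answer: 1/1151 ≈ 0.00086881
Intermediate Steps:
C(w) = w/2
G(D, F) = -145 + F² + 24*D (G(D, F) = (24*D + F²) - 145 = (F² + 24*D) - 145 = -145 + F² + 24*D)
1/(W(119, -216) + G(C(4), -79 - (-6*6 - 5))) = 1/(-196 + (-145 + (-79 - (-6*6 - 5))² + 24*((½)*4))) = 1/(-196 + (-145 + (-79 - (-36 - 5))² + 24*2)) = 1/(-196 + (-145 + (-79 - 1*(-41))² + 48)) = 1/(-196 + (-145 + (-79 + 41)² + 48)) = 1/(-196 + (-145 + (-38)² + 48)) = 1/(-196 + (-145 + 1444 + 48)) = 1/(-196 + 1347) = 1/1151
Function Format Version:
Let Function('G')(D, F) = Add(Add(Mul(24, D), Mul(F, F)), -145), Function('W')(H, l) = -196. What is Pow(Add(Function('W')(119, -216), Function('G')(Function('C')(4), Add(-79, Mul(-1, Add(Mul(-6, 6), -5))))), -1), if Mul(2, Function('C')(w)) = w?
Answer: Rational(1, 1151) ≈ 0.00086881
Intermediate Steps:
Function('C')(w) = Mul(Rational(1, 2), w)
Function('G')(D, F) = Add(-145, Pow(F, 2), Mul(24, D)) (Function('G')(D, F) = Add(Add(Mul(24, D), Pow(F, 2)), -145) = Add(Add(Pow(F, 2), Mul(24, D)), -145) = Add(-145, Pow(F, 2), Mul(24, D)))
Pow(Add(Function('W')(119, -216), Function('G')(Function('C')(4), Add(-79, Mul(-1, Add(Mul(-6, 6), -5))))), -1) = Pow(Add(-196, Add(-145, Pow(Add(-79, Mul(-1, Add(Mul(-6, 6), -5))), 2), Mul(24, Mul(Rational(1, 2), 4)))), -1) = Pow(Add(-196, Add(-145, Pow(Add(-79, Mul(-1, Add(-36, -5))), 2), Mul(24, 2))), -1) = Pow(Add(-196, Add(-145, Pow(Add(-79, Mul(-1, -41)), 2), 48)), -1) = Pow(Add(-196, Add(-145, Pow(Add(-79, 41), 2), 48)), -1) = Pow(Add(-196, Add(-145, Pow(-38, 2), 48)), -1) = Pow(Add(-196, Add(-145, 1444, 48)), -1) = Pow(Add(-196, 1347), -1) = Pow(1151, -1) = Rational(1, 1151)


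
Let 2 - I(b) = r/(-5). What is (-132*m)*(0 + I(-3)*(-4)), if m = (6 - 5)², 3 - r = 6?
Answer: 3696/5 ≈ 739.20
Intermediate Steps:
r = -3 (r = 3 - 1*6 = 3 - 6 = -3)
I(b) = 7/5 (I(b) = 2 - (-3)/(-5) = 2 - (-3)*(-1)/5 = 2 - 1*⅗ = 2 - ⅗ = 7/5)
m = 1 (m = 1² = 1)
(-132*m)*(0 + I(-3)*(-4)) = (-132*1)*(0 + (7/5)*(-4)) = -132*(0 - 28/5) = -132*(-28/5) = 3696/5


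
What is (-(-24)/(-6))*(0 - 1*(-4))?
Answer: -16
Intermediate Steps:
(-(-24)/(-6))*(0 - 1*(-4)) = (-(-24)*(-1)/6)*(0 + 4) = -3*4/3*4 = -4*4 = -16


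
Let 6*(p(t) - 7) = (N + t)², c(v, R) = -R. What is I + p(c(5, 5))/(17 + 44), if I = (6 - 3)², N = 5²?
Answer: 1868/183 ≈ 10.208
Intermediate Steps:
N = 25
I = 9 (I = 3² = 9)
p(t) = 7 + (25 + t)²/6
I + p(c(5, 5))/(17 + 44) = 9 + (7 + (25 - 1*5)²/6)/(17 + 44) = 9 + (7 + (25 - 5)²/6)/61 = 9 + (7 + (⅙)*20²)/61 = 9 + (7 + (⅙)*400)/61 = 9 + (7 + 200/3)/61 = 9 + (1/61)*(221/3) = 9 + 221/183 = 1868/183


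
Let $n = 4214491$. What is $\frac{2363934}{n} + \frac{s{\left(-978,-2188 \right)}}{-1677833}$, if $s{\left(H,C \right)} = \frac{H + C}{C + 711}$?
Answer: $\frac{5858191780528988}{10444180239210431} \approx 0.5609$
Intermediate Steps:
$s{\left(H,C \right)} = \frac{C + H}{711 + C}$
$\frac{2363934}{n} + \frac{s{\left(-978,-2188 \right)}}{-1677833} = \frac{2363934}{4214491} + \frac{\frac{1}{711 - 2188} \left(-2188 - 978\right)}{-1677833} = 2363934 \cdot \frac{1}{4214491} + \frac{1}{-1477} \left(-3166\right) \left(- \frac{1}{1677833}\right) = \frac{2363934}{4214491} + \left(- \frac{1}{1477}\right) \left(-3166\right) \left(- \frac{1}{1677833}\right) = \frac{2363934}{4214491} + \frac{3166}{1477} \left(- \frac{1}{1677833}\right) = \frac{2363934}{4214491} - \frac{3166}{2478159341} = \frac{5858191780528988}{10444180239210431}$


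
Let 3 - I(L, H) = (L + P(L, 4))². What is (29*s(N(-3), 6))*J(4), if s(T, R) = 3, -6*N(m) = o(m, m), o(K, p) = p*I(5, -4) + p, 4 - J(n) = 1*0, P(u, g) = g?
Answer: 348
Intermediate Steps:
J(n) = 4 (J(n) = 4 - 0 = 4 - 1*0 = 4 + 0 = 4)
I(L, H) = 3 - (4 + L)² (I(L, H) = 3 - (L + 4)² = 3 - (4 + L)²)
o(K, p) = -77*p (o(K, p) = p*(3 - (4 + 5)²) + p = p*(3 - 1*9²) + p = p*(3 - 1*81) + p = p*(3 - 81) + p = p*(-78) + p = -78*p + p = -77*p)
N(m) = 77*m/6 (N(m) = -(-77)*m/6 = 77*m/6)
(29*s(N(-3), 6))*J(4) = (29*3)*4 = 87*4 = 348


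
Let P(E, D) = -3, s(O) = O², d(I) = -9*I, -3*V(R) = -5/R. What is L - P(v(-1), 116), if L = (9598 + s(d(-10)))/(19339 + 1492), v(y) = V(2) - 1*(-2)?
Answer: 80191/20831 ≈ 3.8496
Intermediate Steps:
V(R) = 5/(3*R) (V(R) = -(-5)/(3*R) = 5/(3*R))
v(y) = 17/6 (v(y) = (5/3)/2 - 1*(-2) = (5/3)*(½) + 2 = ⅚ + 2 = 17/6)
L = 17698/20831 (L = (9598 + (-9*(-10))²)/(19339 + 1492) = (9598 + 90²)/20831 = (9598 + 8100)*(1/20831) = 17698*(1/20831) = 17698/20831 ≈ 0.84960)
L - P(v(-1), 116) = 17698/20831 - 1*(-3) = 17698/20831 + 3 = 80191/20831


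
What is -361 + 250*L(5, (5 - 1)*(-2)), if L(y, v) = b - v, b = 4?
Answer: 2639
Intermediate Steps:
L(y, v) = 4 - v
-361 + 250*L(5, (5 - 1)*(-2)) = -361 + 250*(4 - (5 - 1)*(-2)) = -361 + 250*(4 - 4*(-2)) = -361 + 250*(4 - 1*(-8)) = -361 + 250*(4 + 8) = -361 + 250*12 = -361 + 3000 = 2639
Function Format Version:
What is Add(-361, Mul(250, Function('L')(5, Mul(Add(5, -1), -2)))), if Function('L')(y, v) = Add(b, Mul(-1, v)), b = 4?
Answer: 2639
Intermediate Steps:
Function('L')(y, v) = Add(4, Mul(-1, v))
Add(-361, Mul(250, Function('L')(5, Mul(Add(5, -1), -2)))) = Add(-361, Mul(250, Add(4, Mul(-1, Mul(Add(5, -1), -2))))) = Add(-361, Mul(250, Add(4, Mul(-1, Mul(4, -2))))) = Add(-361, Mul(250, Add(4, Mul(-1, -8)))) = Add(-361, Mul(250, Add(4, 8))) = Add(-361, Mul(250, 12)) = Add(-361, 3000) = 2639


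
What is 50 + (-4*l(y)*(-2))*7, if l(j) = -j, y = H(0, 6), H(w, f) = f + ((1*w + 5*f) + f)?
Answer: -2302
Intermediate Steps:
H(w, f) = w + 7*f (H(w, f) = f + ((w + 5*f) + f) = f + (w + 6*f) = w + 7*f)
y = 42 (y = 0 + 7*6 = 0 + 42 = 42)
50 + (-4*l(y)*(-2))*7 = 50 + (-(-4)*42*(-2))*7 = 50 + (-4*(-42)*(-2))*7 = 50 + (168*(-2))*7 = 50 - 336*7 = 50 - 2352 = -2302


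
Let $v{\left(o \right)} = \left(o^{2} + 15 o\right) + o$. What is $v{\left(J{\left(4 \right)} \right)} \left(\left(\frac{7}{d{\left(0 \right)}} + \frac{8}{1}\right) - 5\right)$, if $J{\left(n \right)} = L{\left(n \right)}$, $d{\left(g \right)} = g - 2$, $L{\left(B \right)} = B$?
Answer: $-40$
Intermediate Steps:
$d{\left(g \right)} = -2 + g$ ($d{\left(g \right)} = g - 2 = -2 + g$)
$J{\left(n \right)} = n$
$v{\left(o \right)} = o^{2} + 16 o$
$v{\left(J{\left(4 \right)} \right)} \left(\left(\frac{7}{d{\left(0 \right)}} + \frac{8}{1}\right) - 5\right) = 4 \left(16 + 4\right) \left(\left(\frac{7}{-2 + 0} + \frac{8}{1}\right) - 5\right) = 4 \cdot 20 \left(\left(\frac{7}{-2} + 8 \cdot 1\right) - 5\right) = 80 \left(\left(7 \left(- \frac{1}{2}\right) + 8\right) - 5\right) = 80 \left(\left(- \frac{7}{2} + 8\right) - 5\right) = 80 \left(\frac{9}{2} - 5\right) = 80 \left(- \frac{1}{2}\right) = -40$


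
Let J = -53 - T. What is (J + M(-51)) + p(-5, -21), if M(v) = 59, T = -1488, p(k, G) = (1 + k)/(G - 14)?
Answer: 52294/35 ≈ 1494.1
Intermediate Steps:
p(k, G) = (1 + k)/(-14 + G)
J = 1435 (J = -53 - 1*(-1488) = -53 + 1488 = 1435)
(J + M(-51)) + p(-5, -21) = (1435 + 59) + (1 - 5)/(-14 - 21) = 1494 - 4/(-35) = 1494 - 1/35*(-4) = 1494 + 4/35 = 52294/35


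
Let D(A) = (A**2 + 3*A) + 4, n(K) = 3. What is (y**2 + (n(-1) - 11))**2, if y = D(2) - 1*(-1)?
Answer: 47089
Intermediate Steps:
D(A) = 4 + A**2 + 3*A
y = 15 (y = (4 + 2**2 + 3*2) - 1*(-1) = (4 + 4 + 6) + 1 = 14 + 1 = 15)
(y**2 + (n(-1) - 11))**2 = (15**2 + (3 - 11))**2 = (225 - 8)**2 = 217**2 = 47089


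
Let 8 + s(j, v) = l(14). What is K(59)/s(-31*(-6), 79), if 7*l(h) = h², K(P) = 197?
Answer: 197/20 ≈ 9.8500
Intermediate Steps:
l(h) = h²/7
s(j, v) = 20 (s(j, v) = -8 + (⅐)*14² = -8 + (⅐)*196 = -8 + 28 = 20)
K(59)/s(-31*(-6), 79) = 197/20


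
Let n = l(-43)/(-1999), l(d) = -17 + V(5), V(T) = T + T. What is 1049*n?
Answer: 7343/1999 ≈ 3.6733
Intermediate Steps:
V(T) = 2*T
l(d) = -7 (l(d) = -17 + 2*5 = -17 + 10 = -7)
n = 7/1999 (n = -7/(-1999) = -7*(-1/1999) = 7/1999 ≈ 0.0035018)
1049*n = 1049*(7/1999) = 7343/1999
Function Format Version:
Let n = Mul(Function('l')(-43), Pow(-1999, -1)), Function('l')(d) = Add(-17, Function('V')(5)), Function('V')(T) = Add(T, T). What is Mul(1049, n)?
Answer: Rational(7343, 1999) ≈ 3.6733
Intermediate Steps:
Function('V')(T) = Mul(2, T)
Function('l')(d) = -7 (Function('l')(d) = Add(-17, Mul(2, 5)) = Add(-17, 10) = -7)
n = Rational(7, 1999) (n = Mul(-7, Pow(-1999, -1)) = Mul(-7, Rational(-1, 1999)) = Rational(7, 1999) ≈ 0.0035018)
Mul(1049, n) = Mul(1049, Rational(7, 1999)) = Rational(7343, 1999)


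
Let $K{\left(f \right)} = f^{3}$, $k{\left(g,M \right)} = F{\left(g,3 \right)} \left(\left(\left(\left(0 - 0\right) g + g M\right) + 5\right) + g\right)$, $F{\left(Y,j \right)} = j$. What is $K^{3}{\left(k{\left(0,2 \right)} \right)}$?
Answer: $38443359375$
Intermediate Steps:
$k{\left(g,M \right)} = 15 + 3 g + 3 M g$ ($k{\left(g,M \right)} = 3 \left(\left(\left(\left(0 - 0\right) g + g M\right) + 5\right) + g\right) = 3 \left(\left(\left(\left(0 + 0\right) g + M g\right) + 5\right) + g\right) = 3 \left(\left(\left(0 g + M g\right) + 5\right) + g\right) = 3 \left(\left(\left(0 + M g\right) + 5\right) + g\right) = 3 \left(\left(M g + 5\right) + g\right) = 3 \left(\left(5 + M g\right) + g\right) = 3 \left(5 + g + M g\right) = 15 + 3 g + 3 M g$)
$K^{3}{\left(k{\left(0,2 \right)} \right)} = \left(\left(15 + 3 \cdot 0 + 3 \cdot 2 \cdot 0\right)^{3}\right)^{3} = \left(\left(15 + 0 + 0\right)^{3}\right)^{3} = \left(15^{3}\right)^{3} = 3375^{3} = 38443359375$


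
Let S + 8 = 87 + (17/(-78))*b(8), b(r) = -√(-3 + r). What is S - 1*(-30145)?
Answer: 30224 + 17*√5/78 ≈ 30225.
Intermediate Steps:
S = 79 + 17*√5/78 (S = -8 + (87 + (17/(-78))*(-√(-3 + 8))) = -8 + (87 + (17*(-1/78))*(-√5)) = -8 + (87 - (-17)*√5/78) = -8 + (87 + 17*√5/78) = 79 + 17*√5/78 ≈ 79.487)
S - 1*(-30145) = (79 + 17*√5/78) - 1*(-30145) = (79 + 17*√5/78) + 30145 = 30224 + 17*√5/78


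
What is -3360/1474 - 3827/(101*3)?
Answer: -3329539/223311 ≈ -14.910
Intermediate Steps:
-3360/1474 - 3827/(101*3) = -3360*1/1474 - 3827/303 = -1680/737 - 3827*1/303 = -1680/737 - 3827/303 = -3329539/223311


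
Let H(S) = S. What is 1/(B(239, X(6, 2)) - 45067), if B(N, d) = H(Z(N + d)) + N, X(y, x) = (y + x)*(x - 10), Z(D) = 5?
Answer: -1/44823 ≈ -2.2310e-5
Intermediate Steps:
X(y, x) = (-10 + x)*(x + y) (X(y, x) = (x + y)*(-10 + x) = (-10 + x)*(x + y))
B(N, d) = 5 + N
1/(B(239, X(6, 2)) - 45067) = 1/((5 + 239) - 45067) = 1/(244 - 45067) = 1/(-44823) = -1/44823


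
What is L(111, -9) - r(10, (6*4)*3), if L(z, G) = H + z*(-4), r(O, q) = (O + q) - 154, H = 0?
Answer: -372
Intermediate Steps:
r(O, q) = -154 + O + q
L(z, G) = -4*z (L(z, G) = 0 + z*(-4) = 0 - 4*z = -4*z)
L(111, -9) - r(10, (6*4)*3) = -4*111 - (-154 + 10 + (6*4)*3) = -444 - (-154 + 10 + 24*3) = -444 - (-154 + 10 + 72) = -444 - 1*(-72) = -444 + 72 = -372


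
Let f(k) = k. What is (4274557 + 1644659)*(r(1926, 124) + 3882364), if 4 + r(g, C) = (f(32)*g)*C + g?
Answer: 68228754783264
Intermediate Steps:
r(g, C) = -4 + g + 32*C*g (r(g, C) = -4 + ((32*g)*C + g) = -4 + (32*C*g + g) = -4 + (g + 32*C*g) = -4 + g + 32*C*g)
(4274557 + 1644659)*(r(1926, 124) + 3882364) = (4274557 + 1644659)*((-4 + 1926 + 32*124*1926) + 3882364) = 5919216*((-4 + 1926 + 7642368) + 3882364) = 5919216*(7644290 + 3882364) = 5919216*11526654 = 68228754783264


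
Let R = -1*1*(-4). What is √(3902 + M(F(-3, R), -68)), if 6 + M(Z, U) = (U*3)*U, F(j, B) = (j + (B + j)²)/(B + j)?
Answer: 2*√4442 ≈ 133.30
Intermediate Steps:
R = 4 (R = -1*(-4) = 4)
F(j, B) = (j + (B + j)²)/(B + j)
M(Z, U) = -6 + 3*U² (M(Z, U) = -6 + (U*3)*U = -6 + (3*U)*U = -6 + 3*U²)
√(3902 + M(F(-3, R), -68)) = √(3902 + (-6 + 3*(-68)²)) = √(3902 + (-6 + 3*4624)) = √(3902 + (-6 + 13872)) = √(3902 + 13866) = √17768 = 2*√4442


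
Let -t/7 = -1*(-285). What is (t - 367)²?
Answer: 5579044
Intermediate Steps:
t = -1995 (t = -(-7)*(-285) = -7*285 = -1995)
(t - 367)² = (-1995 - 367)² = (-2362)² = 5579044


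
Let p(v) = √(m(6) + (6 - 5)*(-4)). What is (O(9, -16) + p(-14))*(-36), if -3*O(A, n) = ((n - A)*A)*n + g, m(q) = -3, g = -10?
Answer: 43080 - 36*I*√7 ≈ 43080.0 - 95.247*I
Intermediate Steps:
O(A, n) = 10/3 - A*n*(n - A)/3 (O(A, n) = -(((n - A)*A)*n - 10)/3 = -((A*(n - A))*n - 10)/3 = -(A*n*(n - A) - 10)/3 = -(-10 + A*n*(n - A))/3 = 10/3 - A*n*(n - A)/3)
p(v) = I*√7 (p(v) = √(-3 + (6 - 5)*(-4)) = √(-3 + 1*(-4)) = √(-3 - 4) = √(-7) = I*√7)
(O(9, -16) + p(-14))*(-36) = ((10/3 - ⅓*9*(-16)² + (⅓)*(-16)*9²) + I*√7)*(-36) = ((10/3 - ⅓*9*256 + (⅓)*(-16)*81) + I*√7)*(-36) = ((10/3 - 768 - 432) + I*√7)*(-36) = (-3590/3 + I*√7)*(-36) = 43080 - 36*I*√7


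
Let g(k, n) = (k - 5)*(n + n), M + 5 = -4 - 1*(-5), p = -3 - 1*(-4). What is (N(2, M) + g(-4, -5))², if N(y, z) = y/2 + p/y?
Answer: 33489/4 ≈ 8372.3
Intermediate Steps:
p = 1 (p = -3 + 4 = 1)
M = -4 (M = -5 + (-4 - 1*(-5)) = -5 + (-4 + 5) = -5 + 1 = -4)
g(k, n) = 2*n*(-5 + k) (g(k, n) = (-5 + k)*(2*n) = 2*n*(-5 + k))
N(y, z) = 1/y + y/2 (N(y, z) = y/2 + 1/y = 1/y + y/2)
(N(2, M) + g(-4, -5))² = ((1/2 + (½)*2) + 2*(-5)*(-5 - 4))² = ((½ + 1) + 2*(-5)*(-9))² = (3/2 + 90)² = (183/2)² = 33489/4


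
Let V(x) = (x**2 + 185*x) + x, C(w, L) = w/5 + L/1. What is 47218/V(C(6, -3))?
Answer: -1180450/8289 ≈ -142.41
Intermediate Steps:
C(w, L) = L + w/5 (C(w, L) = w*(1/5) + L*1 = w/5 + L = L + w/5)
V(x) = x**2 + 186*x
47218/V(C(6, -3)) = 47218/(((-3 + (1/5)*6)*(186 + (-3 + (1/5)*6)))) = 47218/(((-3 + 6/5)*(186 + (-3 + 6/5)))) = 47218/((-9*(186 - 9/5)/5)) = 47218/((-9/5*921/5)) = 47218/(-8289/25) = 47218*(-25/8289) = -1180450/8289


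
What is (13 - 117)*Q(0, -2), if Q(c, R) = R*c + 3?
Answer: -312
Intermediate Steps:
Q(c, R) = 3 + R*c
(13 - 117)*Q(0, -2) = (13 - 117)*(3 - 2*0) = -104*(3 + 0) = -104*3 = -312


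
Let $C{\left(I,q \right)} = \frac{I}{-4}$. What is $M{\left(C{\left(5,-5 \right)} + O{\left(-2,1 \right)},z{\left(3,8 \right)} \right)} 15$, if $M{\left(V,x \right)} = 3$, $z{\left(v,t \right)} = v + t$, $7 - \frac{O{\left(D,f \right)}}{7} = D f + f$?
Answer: $45$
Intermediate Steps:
$C{\left(I,q \right)} = - \frac{I}{4}$ ($C{\left(I,q \right)} = I \left(- \frac{1}{4}\right) = - \frac{I}{4}$)
$O{\left(D,f \right)} = 49 - 7 f - 7 D f$ ($O{\left(D,f \right)} = 49 - 7 \left(D f + f\right) = 49 - 7 \left(f + D f\right) = 49 - \left(7 f + 7 D f\right) = 49 - 7 f - 7 D f$)
$z{\left(v,t \right)} = t + v$
$M{\left(C{\left(5,-5 \right)} + O{\left(-2,1 \right)},z{\left(3,8 \right)} \right)} 15 = 3 \cdot 15 = 45$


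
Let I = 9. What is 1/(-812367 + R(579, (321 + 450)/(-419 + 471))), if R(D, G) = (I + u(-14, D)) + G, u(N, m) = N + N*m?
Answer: -52/42664085 ≈ -1.2188e-6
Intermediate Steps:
R(D, G) = -5 + G - 14*D (R(D, G) = (9 - 14*(1 + D)) + G = (9 + (-14 - 14*D)) + G = (-5 - 14*D) + G = -5 + G - 14*D)
1/(-812367 + R(579, (321 + 450)/(-419 + 471))) = 1/(-812367 + (-5 + (321 + 450)/(-419 + 471) - 14*579)) = 1/(-812367 + (-5 + 771/52 - 8106)) = 1/(-812367 - 421001/52) = 1/(-42664085/52) = -52/42664085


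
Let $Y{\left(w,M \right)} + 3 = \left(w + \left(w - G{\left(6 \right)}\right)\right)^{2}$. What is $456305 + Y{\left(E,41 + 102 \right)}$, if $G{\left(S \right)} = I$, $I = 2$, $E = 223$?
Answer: $653438$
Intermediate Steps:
$G{\left(S \right)} = 2$
$Y{\left(w,M \right)} = -3 + \left(-2 + 2 w\right)^{2}$ ($Y{\left(w,M \right)} = -3 + \left(w + \left(w - 2\right)\right)^{2} = -3 + \left(w + \left(-2 + w\right)\right)^{2} = -3 + \left(-2 + 2 w\right)^{2}$)
$456305 + Y{\left(E,41 + 102 \right)} = 456305 - \left(3 - 4 \left(-1 + 223\right)^{2}\right) = 456305 - \left(3 - 4 \cdot 222^{2}\right) = 456305 + \left(-3 + 4 \cdot 49284\right) = 456305 + \left(-3 + 197136\right) = 456305 + 197133 = 653438$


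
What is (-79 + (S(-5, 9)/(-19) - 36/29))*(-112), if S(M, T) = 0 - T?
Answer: 4922624/551 ≈ 8934.0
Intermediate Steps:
S(M, T) = -T
(-79 + (S(-5, 9)/(-19) - 36/29))*(-112) = (-79 + (-1*9/(-19) - 36/29))*(-112) = (-79 + (-9*(-1/19) - 36*1/29))*(-112) = (-79 + (9/19 - 36/29))*(-112) = (-79 - 423/551)*(-112) = -43952/551*(-112) = 4922624/551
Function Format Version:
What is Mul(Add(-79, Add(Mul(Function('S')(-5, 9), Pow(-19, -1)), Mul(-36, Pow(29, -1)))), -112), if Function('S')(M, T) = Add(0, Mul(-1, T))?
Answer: Rational(4922624, 551) ≈ 8934.0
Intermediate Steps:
Function('S')(M, T) = Mul(-1, T)
Mul(Add(-79, Add(Mul(Function('S')(-5, 9), Pow(-19, -1)), Mul(-36, Pow(29, -1)))), -112) = Mul(Add(-79, Add(Mul(Mul(-1, 9), Pow(-19, -1)), Mul(-36, Pow(29, -1)))), -112) = Mul(Add(-79, Add(Mul(-9, Rational(-1, 19)), Mul(-36, Rational(1, 29)))), -112) = Mul(Add(-79, Add(Rational(9, 19), Rational(-36, 29))), -112) = Mul(Add(-79, Rational(-423, 551)), -112) = Mul(Rational(-43952, 551), -112) = Rational(4922624, 551)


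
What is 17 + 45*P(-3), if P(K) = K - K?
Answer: 17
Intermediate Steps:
P(K) = 0
17 + 45*P(-3) = 17 + 45*0 = 17 + 0 = 17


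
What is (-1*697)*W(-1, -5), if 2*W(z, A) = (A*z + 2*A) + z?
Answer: 2091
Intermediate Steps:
W(z, A) = A + z/2 + A*z/2 (W(z, A) = ((A*z + 2*A) + z)/2 = ((2*A + A*z) + z)/2 = (z + 2*A + A*z)/2 = A + z/2 + A*z/2)
(-1*697)*W(-1, -5) = (-1*697)*(-5 + (1/2)*(-1) + (1/2)*(-5)*(-1)) = -697*(-5 - 1/2 + 5/2) = -697*(-3) = 2091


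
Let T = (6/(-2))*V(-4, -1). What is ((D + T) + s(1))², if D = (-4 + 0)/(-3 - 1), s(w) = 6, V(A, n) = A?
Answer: 361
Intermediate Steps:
T = 12 (T = (6/(-2))*(-4) = (6*(-½))*(-4) = -3*(-4) = 12)
D = 1 (D = -4/(-4) = -4*(-¼) = 1)
((D + T) + s(1))² = ((1 + 12) + 6)² = (13 + 6)² = 19² = 361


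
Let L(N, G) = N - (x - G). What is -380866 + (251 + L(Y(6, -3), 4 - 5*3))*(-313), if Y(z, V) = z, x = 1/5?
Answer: -2289007/5 ≈ -4.5780e+5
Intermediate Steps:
x = ⅕ ≈ 0.20000
L(N, G) = -⅕ + G + N (L(N, G) = N - (⅕ - G) = N + (-⅕ + G) = -⅕ + G + N)
-380866 + (251 + L(Y(6, -3), 4 - 5*3))*(-313) = -380866 + (251 + (-⅕ + (4 - 5*3) + 6))*(-313) = -380866 + (251 + (-⅕ + (4 - 15) + 6))*(-313) = -380866 + (251 + (-⅕ - 11 + 6))*(-313) = -380866 + (251 - 26/5)*(-313) = -380866 + (1229/5)*(-313) = -380866 - 384677/5 = -2289007/5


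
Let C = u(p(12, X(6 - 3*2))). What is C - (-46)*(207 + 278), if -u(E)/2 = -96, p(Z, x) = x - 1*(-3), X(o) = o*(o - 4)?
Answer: 22502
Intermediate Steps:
X(o) = o*(-4 + o)
p(Z, x) = 3 + x (p(Z, x) = x + 3 = 3 + x)
u(E) = 192 (u(E) = -2*(-96) = 192)
C = 192
C - (-46)*(207 + 278) = 192 - (-46)*(207 + 278) = 192 - (-46)*485 = 192 - 1*(-22310) = 192 + 22310 = 22502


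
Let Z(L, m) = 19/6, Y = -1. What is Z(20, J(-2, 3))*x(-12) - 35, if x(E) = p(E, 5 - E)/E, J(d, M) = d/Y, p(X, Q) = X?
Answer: -191/6 ≈ -31.833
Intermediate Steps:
J(d, M) = -d (J(d, M) = d/(-1) = d*(-1) = -d)
Z(L, m) = 19/6 (Z(L, m) = 19*(⅙) = 19/6)
x(E) = 1 (x(E) = E/E = 1)
Z(20, J(-2, 3))*x(-12) - 35 = (19/6)*1 - 35 = 19/6 - 35 = -191/6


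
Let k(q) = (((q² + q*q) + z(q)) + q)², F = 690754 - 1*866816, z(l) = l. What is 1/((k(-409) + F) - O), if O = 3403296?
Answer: 1/111381478178 ≈ 8.9782e-12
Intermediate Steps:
F = -176062 (F = 690754 - 866816 = -176062)
k(q) = (2*q + 2*q²)² (k(q) = (((q² + q*q) + q) + q)² = (((q² + q²) + q) + q)² = ((2*q² + q) + q)² = ((q + 2*q²) + q)² = (2*q + 2*q²)²)
1/((k(-409) + F) - O) = 1/((4*(-409)²*(1 - 409)² - 176062) - 1*3403296) = 1/((4*167281*(-408)² - 176062) - 3403296) = 1/((4*167281*166464 - 176062) - 3403296) = 1/((111385057536 - 176062) - 3403296) = 1/(111384881474 - 3403296) = 1/111381478178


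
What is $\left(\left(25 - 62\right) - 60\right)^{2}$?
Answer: $9409$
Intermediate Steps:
$\left(\left(25 - 62\right) - 60\right)^{2} = \left(-37 - 60\right)^{2} = \left(-97\right)^{2} = 9409$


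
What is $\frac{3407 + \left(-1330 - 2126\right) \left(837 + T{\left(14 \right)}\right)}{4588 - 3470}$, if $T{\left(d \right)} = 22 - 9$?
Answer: $- \frac{2934193}{1118} \approx -2624.5$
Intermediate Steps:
$T{\left(d \right)} = 13$ ($T{\left(d \right)} = 22 - 9 = 13$)
$\frac{3407 + \left(-1330 - 2126\right) \left(837 + T{\left(14 \right)}\right)}{4588 - 3470} = \frac{3407 + \left(-1330 - 2126\right) \left(837 + 13\right)}{4588 - 3470} = \frac{3407 - 2937600}{1118} = \left(3407 - 2937600\right) \frac{1}{1118} = \left(-2934193\right) \frac{1}{1118} = - \frac{2934193}{1118}$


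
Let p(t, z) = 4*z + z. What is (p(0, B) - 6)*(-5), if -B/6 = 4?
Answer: 630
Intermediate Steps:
B = -24 (B = -6*4 = -24)
p(t, z) = 5*z
(p(0, B) - 6)*(-5) = (5*(-24) - 6)*(-5) = (-120 - 6)*(-5) = -126*(-5) = 630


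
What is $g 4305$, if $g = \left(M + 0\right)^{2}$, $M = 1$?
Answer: $4305$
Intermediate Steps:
$g = 1$ ($g = \left(1 + 0\right)^{2} = 1^{2} = 1$)
$g 4305 = 1 \cdot 4305 = 4305$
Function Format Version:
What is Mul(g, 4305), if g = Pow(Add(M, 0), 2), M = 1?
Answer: 4305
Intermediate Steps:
g = 1 (g = Pow(Add(1, 0), 2) = Pow(1, 2) = 1)
Mul(g, 4305) = Mul(1, 4305) = 4305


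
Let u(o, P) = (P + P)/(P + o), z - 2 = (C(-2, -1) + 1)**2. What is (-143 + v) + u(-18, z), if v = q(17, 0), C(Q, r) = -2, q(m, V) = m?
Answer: -632/5 ≈ -126.40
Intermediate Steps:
z = 3 (z = 2 + (-2 + 1)**2 = 2 + (-1)**2 = 2 + 1 = 3)
u(o, P) = 2*P/(P + o) (u(o, P) = (2*P)/(P + o) = 2*P/(P + o))
v = 17
(-143 + v) + u(-18, z) = (-143 + 17) + 2*3/(3 - 18) = -126 + 2*3/(-15) = -126 + 2*3*(-1/15) = -126 - 2/5 = -632/5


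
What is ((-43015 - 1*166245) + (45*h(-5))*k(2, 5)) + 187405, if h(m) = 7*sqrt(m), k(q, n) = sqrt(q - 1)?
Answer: -21855 + 315*I*sqrt(5) ≈ -21855.0 + 704.36*I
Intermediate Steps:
k(q, n) = sqrt(-1 + q)
((-43015 - 1*166245) + (45*h(-5))*k(2, 5)) + 187405 = ((-43015 - 1*166245) + (45*(7*sqrt(-5)))*sqrt(-1 + 2)) + 187405 = ((-43015 - 166245) + (45*(7*(I*sqrt(5))))*sqrt(1)) + 187405 = (-209260 + (45*(7*I*sqrt(5)))*1) + 187405 = (-209260 + (315*I*sqrt(5))*1) + 187405 = (-209260 + 315*I*sqrt(5)) + 187405 = -21855 + 315*I*sqrt(5)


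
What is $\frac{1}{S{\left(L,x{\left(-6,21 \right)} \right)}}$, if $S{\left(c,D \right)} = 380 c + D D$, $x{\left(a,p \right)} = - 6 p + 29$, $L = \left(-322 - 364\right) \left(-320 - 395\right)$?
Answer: $\frac{1}{186395609} \approx 5.3649 \cdot 10^{-9}$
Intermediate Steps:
$L = 490490$ ($L = \left(-686\right) \left(-715\right) = 490490$)
$x{\left(a,p \right)} = 29 - 6 p$
$S{\left(c,D \right)} = D^{2} + 380 c$ ($S{\left(c,D \right)} = 380 c + D^{2} = D^{2} + 380 c$)
$\frac{1}{S{\left(L,x{\left(-6,21 \right)} \right)}} = \frac{1}{\left(29 - 126\right)^{2} + 380 \cdot 490490} = \frac{1}{\left(29 - 126\right)^{2} + 186386200} = \frac{1}{\left(-97\right)^{2} + 186386200} = \frac{1}{9409 + 186386200} = \frac{1}{186395609}$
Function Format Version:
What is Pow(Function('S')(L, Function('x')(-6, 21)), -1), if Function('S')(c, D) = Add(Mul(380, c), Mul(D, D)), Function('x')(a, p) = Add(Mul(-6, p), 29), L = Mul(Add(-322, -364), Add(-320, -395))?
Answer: Rational(1, 186395609) ≈ 5.3649e-9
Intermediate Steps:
L = 490490 (L = Mul(-686, -715) = 490490)
Function('x')(a, p) = Add(29, Mul(-6, p))
Function('S')(c, D) = Add(Pow(D, 2), Mul(380, c)) (Function('S')(c, D) = Add(Mul(380, c), Pow(D, 2)) = Add(Pow(D, 2), Mul(380, c)))
Pow(Function('S')(L, Function('x')(-6, 21)), -1) = Pow(Add(Pow(Add(29, Mul(-6, 21)), 2), Mul(380, 490490)), -1) = Pow(Add(Pow(Add(29, -126), 2), 186386200), -1) = Pow(Add(Pow(-97, 2), 186386200), -1) = Pow(Add(9409, 186386200), -1) = Pow(186395609, -1) = Rational(1, 186395609)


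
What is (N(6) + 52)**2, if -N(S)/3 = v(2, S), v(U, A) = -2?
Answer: 3364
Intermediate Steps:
N(S) = 6 (N(S) = -3*(-2) = 6)
(N(6) + 52)**2 = (6 + 52)**2 = 58**2 = 3364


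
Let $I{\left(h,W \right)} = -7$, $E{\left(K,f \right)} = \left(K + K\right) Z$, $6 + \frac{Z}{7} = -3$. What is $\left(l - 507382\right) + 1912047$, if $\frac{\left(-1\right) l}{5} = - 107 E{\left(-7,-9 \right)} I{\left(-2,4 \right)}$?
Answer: $-1898425$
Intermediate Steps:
$Z = -63$ ($Z = -42 + 7 \left(-3\right) = -42 - 21 = -63$)
$E{\left(K,f \right)} = - 126 K$ ($E{\left(K,f \right)} = \left(K + K\right) \left(-63\right) = 2 K \left(-63\right) = - 126 K$)
$l = -3303090$ ($l = - 5 - 107 \left(\left(-126\right) \left(-7\right)\right) \left(-7\right) = - 5 \left(-107\right) 882 \left(-7\right) = - 5 \left(\left(-94374\right) \left(-7\right)\right) = \left(-5\right) 660618 = -3303090$)
$\left(l - 507382\right) + 1912047 = \left(-3303090 - 507382\right) + 1912047 = -3810472 + 1912047 = -1898425$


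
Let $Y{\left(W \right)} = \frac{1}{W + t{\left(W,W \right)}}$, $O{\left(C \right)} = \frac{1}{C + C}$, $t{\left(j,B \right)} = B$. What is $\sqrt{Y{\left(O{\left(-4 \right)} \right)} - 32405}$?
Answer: $3 i \sqrt{3601} \approx 180.02 i$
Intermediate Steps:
$O{\left(C \right)} = \frac{1}{2 C}$
$Y{\left(W \right)} = \frac{1}{2 W}$ ($Y{\left(W \right)} = \frac{1}{W + W} = \frac{1}{2 W}$)
$\sqrt{Y{\left(O{\left(-4 \right)} \right)} - 32405} = \sqrt{\frac{1}{2 \frac{1}{2 \left(-4\right)}} - 32405} = \sqrt{\frac{1}{2 \cdot \frac{1}{2} \left(- \frac{1}{4}\right)} - 32405} = \sqrt{\frac{1}{2 \left(- \frac{1}{8}\right)} - 32405} = \sqrt{\frac{1}{2} \left(-8\right) - 32405} = \sqrt{-4 - 32405} = \sqrt{-32409} = 3 i \sqrt{3601}$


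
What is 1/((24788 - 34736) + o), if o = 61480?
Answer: 1/51532 ≈ 1.9405e-5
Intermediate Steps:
1/((24788 - 34736) + o) = 1/((24788 - 34736) + 61480) = 1/(-9948 + 61480) = 1/51532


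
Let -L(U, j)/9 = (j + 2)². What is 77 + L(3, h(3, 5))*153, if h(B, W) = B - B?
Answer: -5431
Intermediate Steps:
h(B, W) = 0
L(U, j) = -9*(2 + j)² (L(U, j) = -9*(j + 2)² = -9*(2 + j)²)
77 + L(3, h(3, 5))*153 = 77 - 9*(2 + 0)²*153 = 77 - 9*2²*153 = 77 - 9*4*153 = 77 - 36*153 = 77 - 5508 = -5431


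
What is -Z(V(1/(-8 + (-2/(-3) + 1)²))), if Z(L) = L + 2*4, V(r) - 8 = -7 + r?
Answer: -414/47 ≈ -8.8085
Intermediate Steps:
V(r) = 1 + r (V(r) = 8 + (-7 + r) = 1 + r)
Z(L) = 8 + L (Z(L) = L + 8 = 8 + L)
-Z(V(1/(-8 + (-2/(-3) + 1)²))) = -(8 + (1 + 1/(-8 + (-2/(-3) + 1)²))) = -(8 + (1 + 1/(-8 + (-2*(-⅓) + 1)²))) = -(8 + (1 + 1/(-8 + (⅔ + 1)²))) = -(8 + (1 + 1/(-8 + (5/3)²))) = -(8 + (1 + 1/(-8 + 25/9))) = -(8 + (1 + 1/(-47/9))) = -(8 + (1 - 9/47)) = -(8 + 38/47) = -1*414/47 = -414/47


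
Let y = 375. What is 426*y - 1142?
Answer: 158608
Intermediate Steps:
426*y - 1142 = 426*375 - 1142 = 159750 - 1142 = 158608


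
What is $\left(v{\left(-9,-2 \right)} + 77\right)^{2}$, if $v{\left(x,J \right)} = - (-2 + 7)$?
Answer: $5184$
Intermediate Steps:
$v{\left(x,J \right)} = -5$ ($v{\left(x,J \right)} = \left(-1\right) 5 = -5$)
$\left(v{\left(-9,-2 \right)} + 77\right)^{2} = \left(-5 + 77\right)^{2} = 72^{2} = 5184$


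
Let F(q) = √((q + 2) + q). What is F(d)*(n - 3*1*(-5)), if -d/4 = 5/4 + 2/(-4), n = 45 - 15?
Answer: 90*I ≈ 90.0*I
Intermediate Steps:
n = 30
d = -3 (d = -4*(5/4 + 2/(-4)) = -4*(5*(¼) + 2*(-¼)) = -4*(5/4 - ½) = -4*¾ = -3)
F(q) = √(2 + 2*q) (F(q) = √((2 + q) + q) = √(2 + 2*q))
F(d)*(n - 3*1*(-5)) = √(2 + 2*(-3))*(30 - 3*1*(-5)) = √(2 - 6)*(30 - 3*(-5)) = √(-4)*(30 + 15) = (2*I)*45 = 90*I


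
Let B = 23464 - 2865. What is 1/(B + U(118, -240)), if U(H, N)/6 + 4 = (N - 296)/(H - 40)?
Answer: 13/266939 ≈ 4.8700e-5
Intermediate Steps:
U(H, N) = -24 + 6*(-296 + N)/(-40 + H) (U(H, N) = -24 + 6*((N - 296)/(H - 40)) = -24 + 6*((-296 + N)/(-40 + H)) = -24 + 6*(-296 + N)/(-40 + H))
B = 20599
1/(B + U(118, -240)) = 1/(20599 + 6*(-136 - 240 - 4*118)/(-40 + 118)) = 1/(20599 + 6*(-136 - 240 - 472)/78) = 1/(20599 + 6*(1/78)*(-848)) = 1/(20599 - 848/13) = 1/(266939/13) = 13/266939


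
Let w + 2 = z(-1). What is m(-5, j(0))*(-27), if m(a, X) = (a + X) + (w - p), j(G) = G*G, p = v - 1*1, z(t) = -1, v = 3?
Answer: 270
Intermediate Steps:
w = -3 (w = -2 - 1 = -3)
p = 2 (p = 3 - 1*1 = 3 - 1 = 2)
j(G) = G**2
m(a, X) = -5 + X + a (m(a, X) = (a + X) + (-3 - 1*2) = (X + a) + (-3 - 2) = (X + a) - 5 = -5 + X + a)
m(-5, j(0))*(-27) = (-5 + 0**2 - 5)*(-27) = (-5 + 0 - 5)*(-27) = -10*(-27) = 270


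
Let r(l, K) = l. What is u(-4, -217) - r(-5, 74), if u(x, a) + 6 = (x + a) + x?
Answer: -226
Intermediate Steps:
u(x, a) = -6 + a + 2*x (u(x, a) = -6 + ((x + a) + x) = -6 + ((a + x) + x) = -6 + (a + 2*x) = -6 + a + 2*x)
u(-4, -217) - r(-5, 74) = (-6 - 217 + 2*(-4)) - 1*(-5) = (-6 - 217 - 8) + 5 = -231 + 5 = -226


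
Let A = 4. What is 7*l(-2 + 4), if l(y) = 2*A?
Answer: 56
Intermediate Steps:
l(y) = 8 (l(y) = 2*4 = 8)
7*l(-2 + 4) = 7*8 = 56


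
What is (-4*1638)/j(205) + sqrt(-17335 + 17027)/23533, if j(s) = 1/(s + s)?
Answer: -2686320 + 2*I*sqrt(77)/23533 ≈ -2.6863e+6 + 0.00074576*I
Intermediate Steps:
j(s) = 1/(2*s)
(-4*1638)/j(205) + sqrt(-17335 + 17027)/23533 = (-4*1638)/(((1/2)/205)) + sqrt(-17335 + 17027)/23533 = -6552/((1/2)*(1/205)) + sqrt(-308)*(1/23533) = -6552/1/410 + (2*I*sqrt(77))*(1/23533) = -6552*410 + 2*I*sqrt(77)/23533 = -2686320 + 2*I*sqrt(77)/23533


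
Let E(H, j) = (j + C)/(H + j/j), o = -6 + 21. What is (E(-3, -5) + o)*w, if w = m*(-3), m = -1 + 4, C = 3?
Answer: -144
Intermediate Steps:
o = 15
m = 3
E(H, j) = (3 + j)/(1 + H) (E(H, j) = (j + 3)/(H + j/j) = (3 + j)/(H + 1) = (3 + j)/(1 + H))
w = -9 (w = 3*(-3) = -9)
(E(-3, -5) + o)*w = ((3 - 5)/(1 - 3) + 15)*(-9) = (-2/(-2) + 15)*(-9) = (-½*(-2) + 15)*(-9) = (1 + 15)*(-9) = 16*(-9) = -144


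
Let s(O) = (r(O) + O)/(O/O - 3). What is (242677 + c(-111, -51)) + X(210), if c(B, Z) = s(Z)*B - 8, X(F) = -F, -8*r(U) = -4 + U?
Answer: 3840161/16 ≈ 2.4001e+5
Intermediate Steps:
r(U) = 1/2 - U/8 (r(U) = -(-4 + U)/8 = 1/2 - U/8)
s(O) = -1/4 - 7*O/16 (s(O) = ((1/2 - O/8) + O)/(O/O - 3) = (1/2 + 7*O/8)/(1 - 3) = (1/2 + 7*O/8)/(-2) = (1/2 + 7*O/8)*(-1/2) = -1/4 - 7*O/16)
c(B, Z) = -8 + B*(-1/4 - 7*Z/16) (c(B, Z) = (-1/4 - 7*Z/16)*B - 8 = B*(-1/4 - 7*Z/16) - 8 = -8 + B*(-1/4 - 7*Z/16))
(242677 + c(-111, -51)) + X(210) = (242677 + (-8 - 1/16*(-111)*(4 + 7*(-51)))) - 1*210 = (242677 + (-8 - 1/16*(-111)*(4 - 357))) - 210 = (242677 + (-8 - 1/16*(-111)*(-353))) - 210 = (242677 + (-8 - 39183/16)) - 210 = (242677 - 39311/16) - 210 = 3843521/16 - 210 = 3840161/16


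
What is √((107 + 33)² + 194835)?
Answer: √214435 ≈ 463.07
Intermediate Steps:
√((107 + 33)² + 194835) = √(140² + 194835) = √(19600 + 194835) = √214435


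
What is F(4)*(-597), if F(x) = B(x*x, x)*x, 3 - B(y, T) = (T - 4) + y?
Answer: 31044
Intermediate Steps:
B(y, T) = 7 - T - y (B(y, T) = 3 - ((T - 4) + y) = 3 - ((-4 + T) + y) = 3 - (-4 + T + y) = 3 + (4 - T - y) = 7 - T - y)
F(x) = x*(7 - x - x²) (F(x) = (7 - x - x*x)*x = (7 - x - x²)*x = x*(7 - x - x²))
F(4)*(-597) = (4*(7 - 1*4 - 1*4²))*(-597) = (4*(7 - 4 - 1*16))*(-597) = (4*(7 - 4 - 16))*(-597) = (4*(-13))*(-597) = -52*(-597) = 31044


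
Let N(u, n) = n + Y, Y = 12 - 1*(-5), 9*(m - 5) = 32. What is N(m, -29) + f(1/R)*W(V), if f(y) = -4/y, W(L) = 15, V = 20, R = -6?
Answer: 348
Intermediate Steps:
m = 77/9 (m = 5 + (⅑)*32 = 5 + 32/9 = 77/9 ≈ 8.5556)
Y = 17 (Y = 12 + 5 = 17)
N(u, n) = 17 + n (N(u, n) = n + 17 = 17 + n)
N(m, -29) + f(1/R)*W(V) = (17 - 29) - 4/(1/(-6))*15 = -12 - 4/(-⅙)*15 = -12 - 4*(-6)*15 = -12 + 24*15 = -12 + 360 = 348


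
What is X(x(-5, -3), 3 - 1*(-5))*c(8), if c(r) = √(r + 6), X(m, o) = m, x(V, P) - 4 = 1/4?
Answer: 17*√14/4 ≈ 15.902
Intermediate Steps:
x(V, P) = 17/4 (x(V, P) = 4 + 1/4 = 4 + ¼ = 17/4)
c(r) = √(6 + r)
X(x(-5, -3), 3 - 1*(-5))*c(8) = 17*√(6 + 8)/4 = 17*√14/4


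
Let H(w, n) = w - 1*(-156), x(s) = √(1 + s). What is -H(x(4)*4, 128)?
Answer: -156 - 4*√5 ≈ -164.94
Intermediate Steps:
H(w, n) = 156 + w (H(w, n) = w + 156 = 156 + w)
-H(x(4)*4, 128) = -(156 + √(1 + 4)*4) = -(156 + √5*4) = -(156 + 4*√5) = -156 - 4*√5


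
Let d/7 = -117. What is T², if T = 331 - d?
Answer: 1322500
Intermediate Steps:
d = -819 (d = 7*(-117) = -819)
T = 1150 (T = 331 - 1*(-819) = 331 + 819 = 1150)
T² = 1150² = 1322500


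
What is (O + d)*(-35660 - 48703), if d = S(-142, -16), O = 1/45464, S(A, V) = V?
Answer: 61367586549/45464 ≈ 1.3498e+6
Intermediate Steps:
O = 1/45464 ≈ 2.1995e-5
d = -16
(O + d)*(-35660 - 48703) = (1/45464 - 16)*(-35660 - 48703) = -727423/45464*(-84363) = 61367586549/45464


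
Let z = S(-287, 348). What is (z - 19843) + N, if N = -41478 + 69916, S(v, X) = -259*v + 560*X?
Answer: 277808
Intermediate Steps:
z = 269213 (z = -259*(-287) + 560*348 = 74333 + 194880 = 269213)
N = 28438
(z - 19843) + N = (269213 - 19843) + 28438 = 249370 + 28438 = 277808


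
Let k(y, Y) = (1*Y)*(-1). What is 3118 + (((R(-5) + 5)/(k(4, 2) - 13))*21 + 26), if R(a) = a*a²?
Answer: 3312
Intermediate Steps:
R(a) = a³
k(y, Y) = -Y (k(y, Y) = Y*(-1) = -Y)
3118 + (((R(-5) + 5)/(k(4, 2) - 13))*21 + 26) = 3118 + ((((-5)³ + 5)/(-1*2 - 13))*21 + 26) = 3118 + (((-125 + 5)/(-2 - 13))*21 + 26) = 3118 + (-120/(-15)*21 + 26) = 3118 + (-120*(-1/15)*21 + 26) = 3118 + (8*21 + 26) = 3118 + (168 + 26) = 3118 + 194 = 3312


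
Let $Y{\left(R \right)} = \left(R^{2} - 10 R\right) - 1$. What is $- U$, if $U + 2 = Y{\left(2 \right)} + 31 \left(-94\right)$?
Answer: $2933$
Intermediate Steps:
$Y{\left(R \right)} = -1 + R^{2} - 10 R$
$U = -2933$ ($U = -2 + \left(\left(-1 + 2^{2} - 20\right) + 31 \left(-94\right)\right) = -2 - 2931 = -2933$)
$- U = \left(-1\right) \left(-2933\right) = 2933$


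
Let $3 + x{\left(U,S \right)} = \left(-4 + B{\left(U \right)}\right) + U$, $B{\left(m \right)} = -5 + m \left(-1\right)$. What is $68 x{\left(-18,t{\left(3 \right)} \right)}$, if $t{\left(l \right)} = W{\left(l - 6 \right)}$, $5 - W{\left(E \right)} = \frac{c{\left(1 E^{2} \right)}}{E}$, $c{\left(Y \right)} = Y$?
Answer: $-816$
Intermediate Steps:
$W{\left(E \right)} = 5 - E$ ($W{\left(E \right)} = 5 - \frac{1 E^{2}}{E} = 5 - \frac{E^{2}}{E} = 5 - E$)
$B{\left(m \right)} = -5 - m$
$t{\left(l \right)} = 11 - l$ ($t{\left(l \right)} = 5 - \left(l - 6\right) = 5 - \left(-6 + l\right) = 11 - l$)
$x{\left(U,S \right)} = -12$ ($x{\left(U,S \right)} = -3 + \left(\left(-4 - \left(5 + U\right)\right) + U\right) = -3 + \left(\left(-9 - U\right) + U\right) = -3 - 9 = -12$)
$68 x{\left(-18,t{\left(3 \right)} \right)} = 68 \left(-12\right) = -816$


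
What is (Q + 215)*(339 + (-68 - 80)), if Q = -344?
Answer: -24639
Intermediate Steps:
(Q + 215)*(339 + (-68 - 80)) = (-344 + 215)*(339 + (-68 - 80)) = -129*(339 - 148) = -129*191 = -24639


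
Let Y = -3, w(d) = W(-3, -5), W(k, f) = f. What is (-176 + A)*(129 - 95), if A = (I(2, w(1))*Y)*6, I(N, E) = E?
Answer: -2924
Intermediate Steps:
w(d) = -5
A = 90 (A = -5*(-3)*6 = 15*6 = 90)
(-176 + A)*(129 - 95) = (-176 + 90)*(129 - 95) = -86*34 = -2924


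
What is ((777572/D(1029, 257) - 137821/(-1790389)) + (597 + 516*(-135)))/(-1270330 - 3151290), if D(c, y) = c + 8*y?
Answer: 190033272002901/12211077557202650 ≈ 0.015562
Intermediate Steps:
((777572/D(1029, 257) - 137821/(-1790389)) + (597 + 516*(-135)))/(-1270330 - 3151290) = ((777572/(1029 + 8*257) - 137821/(-1790389)) + (597 + 516*(-135)))/(-1270330 - 3151290) = ((777572/(1029 + 2056) - 137821*(-1/1790389)) + (597 - 69660))/(-4421620) = ((777572/3085 + 137821/1790389) - 69063)*(-1/4421620) = (1392581533293/5523350065 - 69063)*(-1/4421620) = -380066544005802/5523350065*(-1/4421620) = 190033272002901/12211077557202650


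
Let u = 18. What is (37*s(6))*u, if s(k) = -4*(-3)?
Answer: 7992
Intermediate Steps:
s(k) = 12
(37*s(6))*u = (37*12)*18 = 444*18 = 7992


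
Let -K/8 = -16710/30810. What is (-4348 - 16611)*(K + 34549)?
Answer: -743756921561/1027 ≈ -7.2420e+8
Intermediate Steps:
K = 4456/1027 (K = -(-133680)/30810 = -8*(-557/1027) = 4456/1027 ≈ 4.3389)
(-4348 - 16611)*(K + 34549) = (-4348 - 16611)*(4456/1027 + 34549) = -20959*35486279/1027 = -743756921561/1027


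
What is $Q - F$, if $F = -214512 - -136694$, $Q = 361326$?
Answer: $439144$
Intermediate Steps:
$F = -77818$ ($F = -214512 + 136694 = -77818$)
$Q - F = 361326 - -77818 = 361326 + 77818 = 439144$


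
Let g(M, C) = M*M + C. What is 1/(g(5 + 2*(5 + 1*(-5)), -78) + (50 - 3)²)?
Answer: 1/2156 ≈ 0.00046382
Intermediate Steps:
g(M, C) = C + M² (g(M, C) = M² + C = C + M²)
1/(g(5 + 2*(5 + 1*(-5)), -78) + (50 - 3)²) = 1/((-78 + (5 + 2*(5 + 1*(-5)))²) + (50 - 3)²) = 1/((-78 + (5 + 2*(5 - 5))²) + 47²) = 1/((-78 + (5 + 2*0)²) + 2209) = 1/((-78 + (5 + 0)²) + 2209) = 1/((-78 + 5²) + 2209) = 1/((-78 + 25) + 2209) = 1/(-53 + 2209) = 1/2156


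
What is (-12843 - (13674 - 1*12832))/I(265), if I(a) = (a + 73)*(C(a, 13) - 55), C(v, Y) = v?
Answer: -391/2028 ≈ -0.19280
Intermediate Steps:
I(a) = (-55 + a)*(73 + a) (I(a) = (a + 73)*(a - 55) = (73 + a)*(-55 + a) = (-55 + a)*(73 + a))
(-12843 - (13674 - 1*12832))/I(265) = (-12843 - (13674 - 1*12832))/(-4015 + 265² + 18*265) = (-12843 - (13674 - 12832))/(-4015 + 70225 + 4770) = (-12843 - 1*842)/70980 = (-12843 - 842)*(1/70980) = -13685*1/70980 = -391/2028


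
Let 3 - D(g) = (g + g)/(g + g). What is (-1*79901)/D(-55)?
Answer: -79901/2 ≈ -39951.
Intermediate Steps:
D(g) = 2 (D(g) = 3 - (g + g)/(g + g) = 3 - 2*g/(2*g) = 3 - 2*g*1/(2*g) = 3 - 1*1 = 3 - 1 = 2)
(-1*79901)/D(-55) = -1*79901/2 = -79901*½ = -79901/2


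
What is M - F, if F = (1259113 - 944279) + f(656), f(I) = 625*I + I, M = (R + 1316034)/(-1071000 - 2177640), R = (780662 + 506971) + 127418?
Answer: -471371712937/649728 ≈ -7.2549e+5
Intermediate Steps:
R = 1415051 (R = 1287633 + 127418 = 1415051)
M = -546217/649728 (M = (1415051 + 1316034)/(-1071000 - 2177640) = 2731085/(-3248640) = 2731085*(-1/3248640) = -546217/649728 ≈ -0.84069)
f(I) = 626*I
F = 725490 (F = (1259113 - 944279) + 626*656 = 314834 + 410656 = 725490)
M - F = -546217/649728 - 1*725490 = -546217/649728 - 725490 = -471371712937/649728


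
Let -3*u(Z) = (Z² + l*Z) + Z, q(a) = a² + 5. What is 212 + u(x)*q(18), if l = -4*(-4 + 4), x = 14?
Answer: -22818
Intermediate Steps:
l = 0 (l = -4*0 = 0)
q(a) = 5 + a²
u(Z) = -Z/3 - Z²/3 (u(Z) = -((Z² + 0*Z) + Z)/3 = -((Z² + 0) + Z)/3 = -(Z² + Z)/3 = -(Z + Z²)/3 = -Z/3 - Z²/3)
212 + u(x)*q(18) = 212 + (-⅓*14*(1 + 14))*(5 + 18²) = 212 + (-⅓*14*15)*(5 + 324) = 212 - 70*329 = 212 - 23030 = -22818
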